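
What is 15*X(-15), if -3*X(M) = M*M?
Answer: -1125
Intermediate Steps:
X(M) = -M**2/3 (X(M) = -M*M/3 = -M**2/3)
15*X(-15) = 15*(-1/3*(-15)**2) = 15*(-1/3*225) = 15*(-75) = -1125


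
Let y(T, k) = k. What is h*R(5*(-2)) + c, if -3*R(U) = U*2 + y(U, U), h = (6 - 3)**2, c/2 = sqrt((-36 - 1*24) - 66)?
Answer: 90 + 6*I*sqrt(14) ≈ 90.0 + 22.45*I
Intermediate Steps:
c = 6*I*sqrt(14) (c = 2*sqrt((-36 - 1*24) - 66) = 2*sqrt((-36 - 24) - 66) = 2*sqrt(-60 - 66) = 2*sqrt(-126) = 2*(3*I*sqrt(14)) = 6*I*sqrt(14) ≈ 22.45*I)
h = 9 (h = 3**2 = 9)
R(U) = -U (R(U) = -(U*2 + U)/3 = -(2*U + U)/3 = -U)
h*R(5*(-2)) + c = 9*(-5*(-2)) + 6*I*sqrt(14) = 9*(-1*(-10)) + 6*I*sqrt(14) = 9*10 + 6*I*sqrt(14) = 90 + 6*I*sqrt(14)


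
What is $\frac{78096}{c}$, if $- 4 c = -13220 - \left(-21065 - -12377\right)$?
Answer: $\frac{78096}{1133} \approx 68.928$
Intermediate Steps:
$c = 1133$ ($c = - \frac{-13220 - \left(-21065 - -12377\right)}{4} = - \frac{-13220 - \left(-21065 + 12377\right)}{4} = - \frac{-13220 - -8688}{4} = - \frac{-13220 + 8688}{4} = \left(- \frac{1}{4}\right) \left(-4532\right) = 1133$)
$\frac{78096}{c} = \frac{78096}{1133}$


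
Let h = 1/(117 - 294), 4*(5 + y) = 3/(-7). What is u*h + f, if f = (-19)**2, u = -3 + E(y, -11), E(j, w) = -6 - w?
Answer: 63895/177 ≈ 360.99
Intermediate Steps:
y = -143/28 (y = -5 + (3/(-7))/4 = -5 + (3*(-1/7))/4 = -5 + (1/4)*(-3/7) = -5 - 3/28 = -143/28 ≈ -5.1071)
h = -1/177 (h = 1/(-177) = -1/177 ≈ -0.0056497)
u = 2 (u = -3 + (-6 - 1*(-11)) = -3 + (-6 + 11) = -3 + 5 = 2)
f = 361
u*h + f = 2*(-1/177) + 361 = -2/177 + 361 = 63895/177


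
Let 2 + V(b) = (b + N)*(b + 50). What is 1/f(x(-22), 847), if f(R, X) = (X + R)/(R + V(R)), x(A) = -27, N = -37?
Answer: -1501/820 ≈ -1.8305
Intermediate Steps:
V(b) = -2 + (-37 + b)*(50 + b) (V(b) = -2 + (b - 37)*(b + 50) = -2 + (-37 + b)*(50 + b))
f(R, X) = (R + X)/(-1852 + R² + 14*R) (f(R, X) = (X + R)/(R + (-1852 + R² + 13*R)) = (R + X)/(-1852 + R² + 14*R))
1/f(x(-22), 847) = 1/((-27 + 847)/(-1852 + (-27)² + 14*(-27))) = 1/(820/(-1852 + 729 - 378)) = 1/(820/(-1501)) = 1/(-1/1501*820) = 1/(-820/1501) = -1501/820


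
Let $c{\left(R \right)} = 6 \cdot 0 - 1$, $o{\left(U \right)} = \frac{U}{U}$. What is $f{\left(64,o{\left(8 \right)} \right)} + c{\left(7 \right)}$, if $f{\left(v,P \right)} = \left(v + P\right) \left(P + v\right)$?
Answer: $4224$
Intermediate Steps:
$o{\left(U \right)} = 1$
$f{\left(v,P \right)} = \left(P + v\right)^{2}$ ($f{\left(v,P \right)} = \left(P + v\right) \left(P + v\right) = \left(P + v\right)^{2}$)
$c{\left(R \right)} = -1$ ($c{\left(R \right)} = 0 - 1 = -1$)
$f{\left(64,o{\left(8 \right)} \right)} + c{\left(7 \right)} = \left(1 + 64\right)^{2} - 1 = 65^{2} - 1 = 4225 - 1 = 4224$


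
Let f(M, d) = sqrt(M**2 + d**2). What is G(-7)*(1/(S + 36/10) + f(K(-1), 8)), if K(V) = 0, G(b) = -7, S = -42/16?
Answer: -2464/39 ≈ -63.180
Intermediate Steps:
S = -21/8 (S = -42*1/16 = -21/8 ≈ -2.6250)
G(-7)*(1/(S + 36/10) + f(K(-1), 8)) = -7*(1/(-21/8 + 36/10) + sqrt(0**2 + 8**2)) = -7*(1/(-21/8 + 36*(1/10)) + sqrt(0 + 64)) = -7*(1/(-21/8 + 18/5) + sqrt(64)) = -7*(1/(39/40) + 8) = -7*(40/39 + 8) = -7*352/39 = -2464/39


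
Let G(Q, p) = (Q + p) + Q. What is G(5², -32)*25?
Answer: 450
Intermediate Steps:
G(Q, p) = p + 2*Q
G(5², -32)*25 = (-32 + 2*5²)*25 = (-32 + 2*25)*25 = (-32 + 50)*25 = 18*25 = 450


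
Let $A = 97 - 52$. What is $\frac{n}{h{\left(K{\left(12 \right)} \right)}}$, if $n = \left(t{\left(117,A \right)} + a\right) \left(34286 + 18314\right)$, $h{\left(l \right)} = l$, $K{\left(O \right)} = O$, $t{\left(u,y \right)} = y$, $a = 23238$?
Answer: $102057150$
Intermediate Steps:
$A = 45$ ($A = 97 - 52 = 45$)
$n = 1224685800$ ($n = \left(45 + 23238\right) \left(34286 + 18314\right) = 23283 \cdot 52600 = 1224685800$)
$\frac{n}{h{\left(K{\left(12 \right)} \right)}} = \frac{1224685800}{12} = 1224685800 \cdot \frac{1}{12} = 102057150$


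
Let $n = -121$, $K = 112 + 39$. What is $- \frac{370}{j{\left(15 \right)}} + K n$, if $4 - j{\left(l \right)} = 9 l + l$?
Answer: $- \frac{1333598}{73} \approx -18268.0$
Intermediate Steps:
$j{\left(l \right)} = 4 - 10 l$ ($j{\left(l \right)} = 4 - \left(9 l + l\right) = 4 - 10 l$)
$K = 151$
$- \frac{370}{j{\left(15 \right)}} + K n = - \frac{370}{4 - 150} + 151 \left(-121\right) = - \frac{370}{4 - 150} - 18271 = - \frac{370}{-146} - 18271 = \left(-370\right) \left(- \frac{1}{146}\right) - 18271 = \frac{185}{73} - 18271 = - \frac{1333598}{73}$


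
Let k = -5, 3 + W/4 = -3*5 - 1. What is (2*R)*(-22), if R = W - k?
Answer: 3124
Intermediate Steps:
W = -76 (W = -12 + 4*(-3*5 - 1) = -12 + 4*(-15 - 1) = -12 + 4*(-16) = -12 - 64 = -76)
R = -71 (R = -76 - 1*(-5) = -76 + 5 = -71)
(2*R)*(-22) = (2*(-71))*(-22) = -142*(-22) = 3124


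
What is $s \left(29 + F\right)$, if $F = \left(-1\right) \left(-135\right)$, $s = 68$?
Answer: $11152$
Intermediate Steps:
$F = 135$
$s \left(29 + F\right) = 68 \left(29 + 135\right) = 68 \cdot 164 = 11152$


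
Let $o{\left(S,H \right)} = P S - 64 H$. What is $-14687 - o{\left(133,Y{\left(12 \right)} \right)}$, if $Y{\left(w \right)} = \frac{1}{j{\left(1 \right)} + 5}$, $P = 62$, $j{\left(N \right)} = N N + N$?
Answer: $- \frac{160467}{7} \approx -22924.0$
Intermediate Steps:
$j{\left(N \right)} = N + N^{2}$ ($j{\left(N \right)} = N^{2} + N = N + N^{2}$)
$Y{\left(w \right)} = \frac{1}{7}$ ($Y{\left(w \right)} = \frac{1}{1 \left(1 + 1\right) + 5} = \frac{1}{1 \cdot 2 + 5} = \frac{1}{2 + 5} = \frac{1}{7}$)
$o{\left(S,H \right)} = - 64 H + 62 S$ ($o{\left(S,H \right)} = 62 S - 64 H = - 64 H + 62 S$)
$-14687 - o{\left(133,Y{\left(12 \right)} \right)} = -14687 - \left(\left(-64\right) \frac{1}{7} + 62 \cdot 133\right) = -14687 - \left(- \frac{64}{7} + 8246\right) = -14687 - \frac{57658}{7} = - \frac{160467}{7}$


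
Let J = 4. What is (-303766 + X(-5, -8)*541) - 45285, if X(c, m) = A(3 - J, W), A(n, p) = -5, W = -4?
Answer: -351756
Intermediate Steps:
X(c, m) = -5
(-303766 + X(-5, -8)*541) - 45285 = (-303766 - 5*541) - 45285 = (-303766 - 2705) - 45285 = -306471 - 45285 = -351756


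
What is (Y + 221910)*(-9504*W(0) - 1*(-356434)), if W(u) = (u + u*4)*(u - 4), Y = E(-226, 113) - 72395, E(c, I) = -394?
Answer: 53151794514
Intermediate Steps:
Y = -72789 (Y = -394 - 72395 = -72789)
W(u) = 5*u*(-4 + u) (W(u) = (u + 4*u)*(-4 + u) = (5*u)*(-4 + u) = 5*u*(-4 + u))
(Y + 221910)*(-9504*W(0) - 1*(-356434)) = (-72789 + 221910)*(-47520*0*(-4 + 0) - 1*(-356434)) = 149121*(-47520*0*(-4) + 356434) = 149121*(-9504*0 + 356434) = 149121*(0 + 356434) = 149121*356434 = 53151794514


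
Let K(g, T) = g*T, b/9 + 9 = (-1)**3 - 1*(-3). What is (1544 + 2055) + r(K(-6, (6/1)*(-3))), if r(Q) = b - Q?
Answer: 3428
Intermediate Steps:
b = -63 (b = -81 + 9*((-1)**3 - 1*(-3)) = -81 + 9*(-1 + 3) = -81 + 9*2 = -81 + 18 = -63)
K(g, T) = T*g
r(Q) = -63 - Q
(1544 + 2055) + r(K(-6, (6/1)*(-3))) = (1544 + 2055) + (-63 - (6/1)*(-3)*(-6)) = 3599 + (-63 - (6*1)*(-3)*(-6)) = 3599 + (-63 - 6*(-3)*(-6)) = 3599 + (-63 - (-18)*(-6)) = 3599 + (-63 - 1*108) = 3599 + (-63 - 108) = 3599 - 171 = 3428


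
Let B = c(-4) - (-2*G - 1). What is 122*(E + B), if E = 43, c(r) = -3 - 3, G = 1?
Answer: 4880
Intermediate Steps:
c(r) = -6
B = -3 (B = -6 - (-2*1 - 1) = -6 - (-2 - 1) = -6 - 1*(-3) = -6 + 3 = -3)
122*(E + B) = 122*(43 - 3) = 122*40 = 4880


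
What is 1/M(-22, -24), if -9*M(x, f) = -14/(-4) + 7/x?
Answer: -99/35 ≈ -2.8286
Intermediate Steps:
M(x, f) = -7/18 - 7/(9*x) (M(x, f) = -(-14/(-4) + 7/x)/9 = -(-14*(-¼) + 7/x)/9 = -(7/2 + 7/x)/9 = -7/18 - 7/(9*x))
1/M(-22, -24) = 1/((7/18)*(-2 - 1*(-22))/(-22)) = 1/((7/18)*(-1/22)*(-2 + 22)) = 1/((7/18)*(-1/22)*20) = 1/(-35/99) = -99/35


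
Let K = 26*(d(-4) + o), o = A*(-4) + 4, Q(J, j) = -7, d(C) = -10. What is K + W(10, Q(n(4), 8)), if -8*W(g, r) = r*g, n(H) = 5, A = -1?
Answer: -173/4 ≈ -43.250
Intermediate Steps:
o = 8 (o = -1*(-4) + 4 = 4 + 4 = 8)
W(g, r) = -g*r/8 (W(g, r) = -r*g/8 = -g*r/8)
K = -52 (K = 26*(-10 + 8) = 26*(-2) = -52)
K + W(10, Q(n(4), 8)) = -52 - ⅛*10*(-7) = -52 + 35/4 = -173/4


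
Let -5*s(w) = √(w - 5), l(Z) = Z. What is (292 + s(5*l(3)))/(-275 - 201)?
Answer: -73/119 + √10/2380 ≈ -0.61212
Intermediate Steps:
s(w) = -√(-5 + w)/5 (s(w) = -√(w - 5)/5 = -√(-5 + w)/5)
(292 + s(5*l(3)))/(-275 - 201) = (292 - √(-5 + 5*3)/5)/(-275 - 201) = (292 - √(-5 + 15)/5)/(-476) = (292 - √10/5)*(-1/476) = -73/119 + √10/2380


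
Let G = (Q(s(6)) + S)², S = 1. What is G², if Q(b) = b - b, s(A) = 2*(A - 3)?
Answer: 1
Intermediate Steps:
s(A) = -6 + 2*A (s(A) = 2*(-3 + A) = -6 + 2*A)
Q(b) = 0
G = 1 (G = (0 + 1)² = 1² = 1)
G² = 1² = 1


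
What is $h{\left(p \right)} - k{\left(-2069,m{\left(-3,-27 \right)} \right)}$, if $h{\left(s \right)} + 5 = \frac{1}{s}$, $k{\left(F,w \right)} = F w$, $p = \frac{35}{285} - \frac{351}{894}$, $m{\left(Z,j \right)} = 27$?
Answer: $\frac{255980228}{4583} \approx 55854.0$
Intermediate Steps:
$p = - \frac{4583}{16986}$ ($p = 35 \cdot \frac{1}{285} - \frac{117}{298} = \frac{7}{57} - \frac{117}{298} = - \frac{4583}{16986} \approx -0.26981$)
$h{\left(s \right)} = -5 + \frac{1}{s}$
$h{\left(p \right)} - k{\left(-2069,m{\left(-3,-27 \right)} \right)} = \left(-5 + \frac{1}{- \frac{4583}{16986}}\right) - \left(-2069\right) 27 = \left(-5 - \frac{16986}{4583}\right) - -55863 = - \frac{39901}{4583} + 55863 = \frac{255980228}{4583}$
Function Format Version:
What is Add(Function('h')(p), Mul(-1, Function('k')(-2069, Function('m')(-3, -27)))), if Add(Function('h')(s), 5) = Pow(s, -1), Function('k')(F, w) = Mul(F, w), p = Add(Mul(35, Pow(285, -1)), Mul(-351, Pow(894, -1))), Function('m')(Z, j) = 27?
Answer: Rational(255980228, 4583) ≈ 55854.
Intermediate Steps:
p = Rational(-4583, 16986) (p = Add(Mul(35, Rational(1, 285)), Mul(-351, Rational(1, 894))) = Add(Rational(7, 57), Rational(-117, 298)) = Rational(-4583, 16986) ≈ -0.26981)
Function('h')(s) = Add(-5, Pow(s, -1))
Add(Function('h')(p), Mul(-1, Function('k')(-2069, Function('m')(-3, -27)))) = Add(Add(-5, Pow(Rational(-4583, 16986), -1)), Mul(-1, Mul(-2069, 27))) = Add(Add(-5, Rational(-16986, 4583)), Mul(-1, -55863)) = Add(Rational(-39901, 4583), 55863) = Rational(255980228, 4583)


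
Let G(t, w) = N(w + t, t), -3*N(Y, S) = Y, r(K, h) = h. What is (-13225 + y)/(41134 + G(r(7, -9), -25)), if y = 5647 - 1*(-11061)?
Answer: 10449/123436 ≈ 0.084651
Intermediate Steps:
N(Y, S) = -Y/3
G(t, w) = -t/3 - w/3 (G(t, w) = -(w + t)/3 = -(t + w)/3 = -t/3 - w/3)
y = 16708 (y = 5647 + 11061 = 16708)
(-13225 + y)/(41134 + G(r(7, -9), -25)) = (-13225 + 16708)/(41134 + (-⅓*(-9) - ⅓*(-25))) = 3483/(41134 + (3 + 25/3)) = 3483/(41134 + 34/3) = 3483/(123436/3) = 3483*(3/123436) = 10449/123436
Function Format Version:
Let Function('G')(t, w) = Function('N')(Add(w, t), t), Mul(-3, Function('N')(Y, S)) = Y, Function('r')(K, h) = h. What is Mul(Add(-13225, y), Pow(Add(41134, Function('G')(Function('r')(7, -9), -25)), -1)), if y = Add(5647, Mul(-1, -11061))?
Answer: Rational(10449, 123436) ≈ 0.084651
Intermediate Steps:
Function('N')(Y, S) = Mul(Rational(-1, 3), Y)
Function('G')(t, w) = Add(Mul(Rational(-1, 3), t), Mul(Rational(-1, 3), w)) (Function('G')(t, w) = Mul(Rational(-1, 3), Add(w, t)) = Mul(Rational(-1, 3), Add(t, w)) = Add(Mul(Rational(-1, 3), t), Mul(Rational(-1, 3), w)))
y = 16708 (y = Add(5647, 11061) = 16708)
Mul(Add(-13225, y), Pow(Add(41134, Function('G')(Function('r')(7, -9), -25)), -1)) = Mul(Add(-13225, 16708), Pow(Add(41134, Add(Mul(Rational(-1, 3), -9), Mul(Rational(-1, 3), -25))), -1)) = Mul(3483, Pow(Add(41134, Add(3, Rational(25, 3))), -1)) = Mul(3483, Pow(Add(41134, Rational(34, 3)), -1)) = Mul(3483, Pow(Rational(123436, 3), -1)) = Mul(3483, Rational(3, 123436)) = Rational(10449, 123436)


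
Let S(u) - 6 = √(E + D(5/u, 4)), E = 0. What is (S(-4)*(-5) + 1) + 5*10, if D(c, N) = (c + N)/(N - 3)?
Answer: 21 - 5*√11/2 ≈ 12.708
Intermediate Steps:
D(c, N) = (N + c)/(-3 + N)
S(u) = 6 + √(4 + 5/u) (S(u) = 6 + √(0 + (4 + 5/u)/(-3 + 4)) = 6 + √(0 + (4 + 5/u)/1) = 6 + √(0 + 1*(4 + 5/u)) = 6 + √(0 + (4 + 5/u)) = 6 + √(4 + 5/u))
(S(-4)*(-5) + 1) + 5*10 = ((6 + √(4 + 5/(-4)))*(-5) + 1) + 5*10 = ((6 + √(4 + 5*(-¼)))*(-5) + 1) + 50 = ((6 + √(4 - 5/4))*(-5) + 1) + 50 = ((6 + √(11/4))*(-5) + 1) + 50 = ((6 + √11/2)*(-5) + 1) + 50 = ((-30 - 5*√11/2) + 1) + 50 = (-29 - 5*√11/2) + 50 = 21 - 5*√11/2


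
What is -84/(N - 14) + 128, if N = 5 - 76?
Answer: 10964/85 ≈ 128.99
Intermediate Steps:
N = -71
-84/(N - 14) + 128 = -84/(-71 - 14) + 128 = -84/(-85) + 128 = -84*(-1/85) + 128 = 84/85 + 128 = 10964/85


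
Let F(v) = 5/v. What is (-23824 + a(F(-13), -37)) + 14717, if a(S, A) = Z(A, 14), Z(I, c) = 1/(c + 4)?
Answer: -163925/18 ≈ -9106.9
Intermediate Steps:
Z(I, c) = 1/(4 + c)
a(S, A) = 1/18 (a(S, A) = 1/(4 + 14) = 1/18)
(-23824 + a(F(-13), -37)) + 14717 = (-23824 + 1/18) + 14717 = -428831/18 + 14717 = -163925/18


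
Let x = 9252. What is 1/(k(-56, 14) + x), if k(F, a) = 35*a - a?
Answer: 1/9728 ≈ 0.00010280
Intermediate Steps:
k(F, a) = 34*a
1/(k(-56, 14) + x) = 1/(34*14 + 9252) = 1/(476 + 9252) = 1/9728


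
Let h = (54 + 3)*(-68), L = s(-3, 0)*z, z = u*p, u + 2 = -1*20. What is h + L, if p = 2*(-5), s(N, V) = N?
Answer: -4536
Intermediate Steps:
u = -22 (u = -2 - 1*20 = -2 - 20 = -22)
p = -10
z = 220 (z = -22*(-10) = 220)
L = -660 (L = -3*220 = -660)
h = -3876 (h = 57*(-68) = -3876)
h + L = -3876 - 660 = -4536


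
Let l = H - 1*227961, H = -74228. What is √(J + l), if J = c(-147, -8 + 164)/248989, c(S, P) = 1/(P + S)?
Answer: 4*I*√10538080219234802/746967 ≈ 549.72*I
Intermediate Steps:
J = 1/2240901 (J = 1/(((-8 + 164) - 147)*248989) = (1/248989)/(156 - 147) = (1/248989)/9 = (⅑)*(1/248989) = 1/2240901 ≈ 4.4625e-7)
l = -302189 (l = -74228 - 1*227961 = -74228 - 227961 = -302189)
√(J + l) = √(1/2240901 - 302189) = √(-677175632288/2240901) = 4*I*√10538080219234802/746967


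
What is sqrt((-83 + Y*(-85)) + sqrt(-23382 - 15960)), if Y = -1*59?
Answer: sqrt(4932 + I*sqrt(39342)) ≈ 70.242 + 1.412*I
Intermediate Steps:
Y = -59
sqrt((-83 + Y*(-85)) + sqrt(-23382 - 15960)) = sqrt((-83 - 59*(-85)) + sqrt(-23382 - 15960)) = sqrt((-83 + 5015) + sqrt(-39342)) = sqrt(4932 + I*sqrt(39342))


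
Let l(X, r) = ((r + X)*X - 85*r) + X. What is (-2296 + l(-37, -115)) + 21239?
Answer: 34305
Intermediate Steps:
l(X, r) = X - 85*r + X*(X + r) (l(X, r) = ((X + r)*X - 85*r) + X = (X*(X + r) - 85*r) + X = (-85*r + X*(X + r)) + X = X - 85*r + X*(X + r))
(-2296 + l(-37, -115)) + 21239 = (-2296 + (-37 + (-37)² - 85*(-115) - 37*(-115))) + 21239 = (-2296 + (-37 + 1369 + 9775 + 4255)) + 21239 = (-2296 + 15362) + 21239 = 13066 + 21239 = 34305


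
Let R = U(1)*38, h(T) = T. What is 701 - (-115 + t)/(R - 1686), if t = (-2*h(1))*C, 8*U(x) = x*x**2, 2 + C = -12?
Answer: 4713877/6725 ≈ 700.95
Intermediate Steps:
C = -14 (C = -2 - 12 = -14)
U(x) = x**3/8 (U(x) = (x*x**2)/8 = x**3/8)
R = 19/4 (R = ((1/8)*1**3)*38 = ((1/8)*1)*38 = (1/8)*38 = 19/4 ≈ 4.7500)
t = 28 (t = -2*1*(-14) = -2*(-14) = 28)
701 - (-115 + t)/(R - 1686) = 701 - (-115 + 28)/(19/4 - 1686) = 701 - (-87)/(-6725/4) = 701 - (-87)*(-4)/6725 = 701 - 1*348/6725 = 701 - 348/6725 = 4713877/6725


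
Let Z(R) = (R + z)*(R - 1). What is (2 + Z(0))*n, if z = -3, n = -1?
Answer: -5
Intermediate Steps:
Z(R) = (-1 + R)*(-3 + R) (Z(R) = (R - 3)*(R - 1) = (-3 + R)*(-1 + R) = (-1 + R)*(-3 + R))
(2 + Z(0))*n = (2 + (3 + 0**2 - 4*0))*(-1) = (2 + (3 + 0 + 0))*(-1) = (2 + 3)*(-1) = 5*(-1) = -5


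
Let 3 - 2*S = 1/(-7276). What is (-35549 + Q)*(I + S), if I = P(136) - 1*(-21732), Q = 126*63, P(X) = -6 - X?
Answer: -8675362642999/14552 ≈ -5.9616e+8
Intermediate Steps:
S = 21829/14552 (S = 3/2 - ½/(-7276) = 3/2 - ½*(-1/7276) = 3/2 + 1/14552 = 21829/14552 ≈ 1.5001)
Q = 7938
I = 21590 (I = (-6 - 1*136) - 1*(-21732) = (-6 - 136) + 21732 = -142 + 21732 = 21590)
(-35549 + Q)*(I + S) = (-35549 + 7938)*(21590 + 21829/14552) = -27611*314199509/14552 = -8675362642999/14552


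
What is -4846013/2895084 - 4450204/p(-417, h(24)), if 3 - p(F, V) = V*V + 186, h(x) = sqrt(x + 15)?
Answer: 2147106430375/107118108 ≈ 20044.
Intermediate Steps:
h(x) = sqrt(15 + x)
p(F, V) = -183 - V**2 (p(F, V) = 3 - (V*V + 186) = 3 - (V**2 + 186) = 3 - (186 + V**2) = 3 + (-186 - V**2) = -183 - V**2)
-4846013/2895084 - 4450204/p(-417, h(24)) = -4846013/2895084 - 4450204/(-183 - (sqrt(15 + 24))**2) = -4846013*1/2895084 - 4450204/(-183 - (sqrt(39))**2) = -4846013/2895084 - 4450204/(-183 - 1*39) = -4846013/2895084 - 4450204/(-183 - 39) = -4846013/2895084 - 4450204/(-222) = -4846013/2895084 - 4450204*(-1/222) = -4846013/2895084 + 2225102/111 = 2147106430375/107118108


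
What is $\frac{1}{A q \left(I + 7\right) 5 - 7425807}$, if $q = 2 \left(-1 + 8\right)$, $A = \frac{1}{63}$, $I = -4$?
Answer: $- \frac{3}{22277411} \approx -1.3467 \cdot 10^{-7}$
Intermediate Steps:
$A = \frac{1}{63} \approx 0.015873$
$q = 14$ ($q = 2 \cdot 7 = 14$)
$\frac{1}{A q \left(I + 7\right) 5 - 7425807} = \frac{1}{\frac{1}{63} \cdot 14 \left(-4 + 7\right) 5 - 7425807} = \frac{1}{\frac{2 \cdot 3 \cdot 5}{9} - 7425807} = \frac{1}{\frac{2}{9} \cdot 15 - 7425807} = \frac{1}{\frac{10}{3} - 7425807} = \frac{1}{- \frac{22277411}{3}} = - \frac{3}{22277411}$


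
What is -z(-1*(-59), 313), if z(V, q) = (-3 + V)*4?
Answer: -224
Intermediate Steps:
z(V, q) = -12 + 4*V
-z(-1*(-59), 313) = -(-12 + 4*(-1*(-59))) = -(-12 + 4*59) = -(-12 + 236) = -1*224 = -224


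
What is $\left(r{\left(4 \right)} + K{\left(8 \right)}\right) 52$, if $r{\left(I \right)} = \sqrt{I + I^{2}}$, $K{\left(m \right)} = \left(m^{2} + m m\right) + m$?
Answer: $7072 + 104 \sqrt{5} \approx 7304.6$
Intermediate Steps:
$K{\left(m \right)} = m + 2 m^{2}$ ($K{\left(m \right)} = \left(m^{2} + m^{2}\right) + m = 2 m^{2} + m = m + 2 m^{2}$)
$\left(r{\left(4 \right)} + K{\left(8 \right)}\right) 52 = \left(\sqrt{4 \left(1 + 4\right)} + 8 \left(1 + 2 \cdot 8\right)\right) 52 = \left(\sqrt{4 \cdot 5} + 8 \left(1 + 16\right)\right) 52 = \left(\sqrt{20} + 8 \cdot 17\right) 52 = \left(2 \sqrt{5} + 136\right) 52 = \left(136 + 2 \sqrt{5}\right) 52 = 7072 + 104 \sqrt{5}$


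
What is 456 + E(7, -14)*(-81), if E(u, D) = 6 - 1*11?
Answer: 861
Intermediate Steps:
E(u, D) = -5 (E(u, D) = 6 - 11 = -5)
456 + E(7, -14)*(-81) = 456 - 5*(-81) = 456 + 405 = 861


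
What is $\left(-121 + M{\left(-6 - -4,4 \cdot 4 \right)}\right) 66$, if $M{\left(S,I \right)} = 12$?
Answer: $-7194$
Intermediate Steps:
$\left(-121 + M{\left(-6 - -4,4 \cdot 4 \right)}\right) 66 = \left(-121 + 12\right) 66 = \left(-109\right) 66 = -7194$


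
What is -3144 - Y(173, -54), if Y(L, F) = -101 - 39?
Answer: -3004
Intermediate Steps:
Y(L, F) = -140
-3144 - Y(173, -54) = -3144 - 1*(-140) = -3144 + 140 = -3004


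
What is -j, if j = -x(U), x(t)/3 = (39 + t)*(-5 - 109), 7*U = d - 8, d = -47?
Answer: -74556/7 ≈ -10651.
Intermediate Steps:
U = -55/7 (U = (-47 - 8)/7 = (⅐)*(-55) = -55/7 ≈ -7.8571)
x(t) = -13338 - 342*t (x(t) = 3*((39 + t)*(-5 - 109)) = 3*((39 + t)*(-114)) = 3*(-4446 - 114*t) = -13338 - 342*t)
j = 74556/7 (j = -(-13338 - 342*(-55/7)) = -(-13338 + 18810/7) = -1*(-74556/7) = 74556/7 ≈ 10651.)
-j = -1*74556/7 = -74556/7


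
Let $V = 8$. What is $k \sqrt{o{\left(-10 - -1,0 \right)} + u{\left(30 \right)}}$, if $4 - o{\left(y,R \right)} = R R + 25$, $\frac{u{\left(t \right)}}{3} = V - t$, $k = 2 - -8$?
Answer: $10 i \sqrt{87} \approx 93.274 i$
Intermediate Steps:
$k = 10$ ($k = 2 + 8 = 10$)
$u{\left(t \right)} = 24 - 3 t$ ($u{\left(t \right)} = 3 \left(8 - t\right) = 24 - 3 t$)
$o{\left(y,R \right)} = -21 - R^{2}$ ($o{\left(y,R \right)} = 4 - \left(R R + 25\right) = 4 - \left(R^{2} + 25\right) = 4 - \left(25 + R^{2}\right) = -21 - R^{2}$)
$k \sqrt{o{\left(-10 - -1,0 \right)} + u{\left(30 \right)}} = 10 \sqrt{\left(-21 - 0^{2}\right) + \left(24 - 90\right)} = 10 \sqrt{\left(-21 - 0\right) + \left(24 - 90\right)} = 10 \sqrt{\left(-21 + 0\right) - 66} = 10 \sqrt{-21 - 66} = 10 \sqrt{-87} = 10 i \sqrt{87}$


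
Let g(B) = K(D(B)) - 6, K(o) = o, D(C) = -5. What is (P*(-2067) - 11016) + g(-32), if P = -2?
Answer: -6893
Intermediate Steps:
g(B) = -11 (g(B) = -5 - 6 = -11)
(P*(-2067) - 11016) + g(-32) = (-2*(-2067) - 11016) - 11 = (4134 - 11016) - 11 = -6882 - 11 = -6893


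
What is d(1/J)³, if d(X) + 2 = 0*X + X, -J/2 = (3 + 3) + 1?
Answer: -24389/2744 ≈ -8.8881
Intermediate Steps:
J = -14 (J = -2*((3 + 3) + 1) = -2*(6 + 1) = -2*7 = -14)
d(X) = -2 + X (d(X) = -2 + (0*X + X) = -2 + (0 + X) = -2 + X)
d(1/J)³ = (-2 + 1/(-14))³ = (-2 - 1/14)³ = (-29/14)³ = -24389/2744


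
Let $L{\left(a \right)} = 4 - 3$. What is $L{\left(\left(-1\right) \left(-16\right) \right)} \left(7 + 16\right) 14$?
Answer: $322$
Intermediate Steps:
$L{\left(a \right)} = 1$ ($L{\left(a \right)} = 4 - 3 = 1$)
$L{\left(\left(-1\right) \left(-16\right) \right)} \left(7 + 16\right) 14 = 1 \left(7 + 16\right) 14 = 1 \cdot 23 \cdot 14 = 1 \cdot 322 = 322$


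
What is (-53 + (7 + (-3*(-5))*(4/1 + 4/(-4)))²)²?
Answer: 7027801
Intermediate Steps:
(-53 + (7 + (-3*(-5))*(4/1 + 4/(-4)))²)² = (-53 + (7 + 15*(4*1 + 4*(-¼)))²)² = (-53 + (7 + 15*(4 - 1))²)² = (-53 + (7 + 15*3)²)² = (-53 + (7 + 45)²)² = (-53 + 52²)² = (-53 + 2704)² = 2651² = 7027801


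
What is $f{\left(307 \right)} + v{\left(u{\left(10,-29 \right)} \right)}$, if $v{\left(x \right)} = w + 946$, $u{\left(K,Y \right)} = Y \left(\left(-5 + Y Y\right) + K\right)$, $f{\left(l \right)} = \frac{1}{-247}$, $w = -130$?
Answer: $\frac{201551}{247} \approx 816.0$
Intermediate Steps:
$f{\left(l \right)} = - \frac{1}{247}$
$u{\left(K,Y \right)} = Y \left(-5 + K + Y^{2}\right)$ ($u{\left(K,Y \right)} = Y \left(\left(-5 + Y^{2}\right) + K\right) = Y \left(-5 + K + Y^{2}\right)$)
$v{\left(x \right)} = 816$ ($v{\left(x \right)} = -130 + 946 = 816$)
$f{\left(307 \right)} + v{\left(u{\left(10,-29 \right)} \right)} = - \frac{1}{247} + 816 = \frac{201551}{247}$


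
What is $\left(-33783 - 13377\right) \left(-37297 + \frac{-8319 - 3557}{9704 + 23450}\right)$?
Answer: $\frac{29158004958120}{16577} \approx 1.7589 \cdot 10^{9}$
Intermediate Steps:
$\left(-33783 - 13377\right) \left(-37297 + \frac{-8319 - 3557}{9704 + 23450}\right) = - 47160 \left(-37297 - \frac{11876}{33154}\right) = - 47160 \left(-37297 - \frac{5938}{16577}\right) = \left(-47160\right) \left(- \frac{618278307}{16577}\right) = \frac{29158004958120}{16577}$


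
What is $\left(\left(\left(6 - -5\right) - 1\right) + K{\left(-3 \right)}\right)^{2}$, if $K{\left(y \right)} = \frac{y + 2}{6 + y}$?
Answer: $\frac{841}{9} \approx 93.444$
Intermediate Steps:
$K{\left(y \right)} = \frac{2 + y}{6 + y}$
$\left(\left(\left(6 - -5\right) - 1\right) + K{\left(-3 \right)}\right)^{2} = \left(\left(\left(6 - -5\right) - 1\right) + \frac{2 - 3}{6 - 3}\right)^{2} = \left(\left(\left(6 + 5\right) - 1\right) + \frac{1}{3} \left(-1\right)\right)^{2} = \left(\left(11 - 1\right) + \frac{1}{3} \left(-1\right)\right)^{2} = \left(10 - \frac{1}{3}\right)^{2} = \left(\frac{29}{3}\right)^{2} = \frac{841}{9}$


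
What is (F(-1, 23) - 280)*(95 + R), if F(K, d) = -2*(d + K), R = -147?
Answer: 16848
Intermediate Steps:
F(K, d) = -2*K - 2*d (F(K, d) = -2*(K + d) = -2*K - 2*d)
(F(-1, 23) - 280)*(95 + R) = ((-2*(-1) - 2*23) - 280)*(95 - 147) = ((2 - 46) - 280)*(-52) = (-44 - 280)*(-52) = -324*(-52) = 16848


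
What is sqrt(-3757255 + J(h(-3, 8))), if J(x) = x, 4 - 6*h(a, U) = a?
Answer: I*sqrt(135261138)/6 ≈ 1938.4*I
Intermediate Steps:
h(a, U) = 2/3 - a/6
sqrt(-3757255 + J(h(-3, 8))) = sqrt(-3757255 + (2/3 - 1/6*(-3))) = sqrt(-3757255 + (2/3 + 1/2)) = sqrt(-3757255 + 7/6) = sqrt(-22543523/6) = I*sqrt(135261138)/6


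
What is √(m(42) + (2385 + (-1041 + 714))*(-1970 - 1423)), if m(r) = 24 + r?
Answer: 2*I*√1745682 ≈ 2642.5*I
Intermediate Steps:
√(m(42) + (2385 + (-1041 + 714))*(-1970 - 1423)) = √((24 + 42) + (2385 + (-1041 + 714))*(-1970 - 1423)) = √(66 + (2385 - 327)*(-3393)) = √(66 + 2058*(-3393)) = √(66 - 6982794) = √(-6982728) = 2*I*√1745682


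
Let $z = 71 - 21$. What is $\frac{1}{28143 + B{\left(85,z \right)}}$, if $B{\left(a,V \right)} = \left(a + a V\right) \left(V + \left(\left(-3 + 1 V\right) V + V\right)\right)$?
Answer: $\frac{1}{10648893} \approx 9.3906 \cdot 10^{-8}$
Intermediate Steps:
$z = 50$ ($z = 71 - 21 = 50$)
$B{\left(a,V \right)} = \left(a + V a\right) \left(2 V + V \left(-3 + V\right)\right)$ ($B{\left(a,V \right)} = \left(a + V a\right) \left(V + \left(\left(-3 + V\right) V + V\right)\right) = \left(a + V a\right) \left(V + \left(V \left(-3 + V\right) + V\right)\right) = \left(a + V a\right) \left(V + \left(V + V \left(-3 + V\right)\right)\right) = \left(a + V a\right) \left(2 V + V \left(-3 + V\right)\right)$)
$\frac{1}{28143 + B{\left(85,z \right)}} = \frac{1}{28143 + 50 \cdot 85 \left(-1 + 50^{2}\right)} = \frac{1}{28143 + 50 \cdot 85 \left(-1 + 2500\right)} = \frac{1}{28143 + 50 \cdot 85 \cdot 2499} = \frac{1}{28143 + 10620750} = \frac{1}{10648893}$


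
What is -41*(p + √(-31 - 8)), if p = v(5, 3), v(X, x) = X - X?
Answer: -41*I*√39 ≈ -256.04*I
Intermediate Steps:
v(X, x) = 0
p = 0
-41*(p + √(-31 - 8)) = -41*(0 + √(-31 - 8)) = -41*(0 + √(-39)) = -41*(0 + I*√39) = -41*I*√39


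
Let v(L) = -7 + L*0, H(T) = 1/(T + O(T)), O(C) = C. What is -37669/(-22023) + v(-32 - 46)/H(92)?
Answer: -28327955/22023 ≈ -1286.3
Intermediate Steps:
H(T) = 1/(2*T) (H(T) = 1/(T + T) = 1/(2*T))
v(L) = -7 (v(L) = -7 + 0 = -7)
-37669/(-22023) + v(-32 - 46)/H(92) = -37669/(-22023) - 7/((½)/92) = -37669*(-1/22023) - 7/((½)*(1/92)) = 37669/22023 - 7/1/184 = 37669/22023 - 7*184 = 37669/22023 - 1288 = -28327955/22023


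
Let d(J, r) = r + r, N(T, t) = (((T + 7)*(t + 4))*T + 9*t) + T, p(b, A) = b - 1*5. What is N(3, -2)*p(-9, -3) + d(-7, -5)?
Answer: -640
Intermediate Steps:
p(b, A) = -5 + b (p(b, A) = b - 5 = -5 + b)
N(T, t) = T + 9*t + T*(4 + t)*(7 + T) (N(T, t) = (((7 + T)*(4 + t))*T + 9*t) + T = (((4 + t)*(7 + T))*T + 9*t) + T = (T*(4 + t)*(7 + T) + 9*t) + T = (9*t + T*(4 + t)*(7 + T)) + T = T + 9*t + T*(4 + t)*(7 + T))
d(J, r) = 2*r
N(3, -2)*p(-9, -3) + d(-7, -5) = (4*3² + 9*(-2) + 29*3 - 2*3² + 7*3*(-2))*(-5 - 9) + 2*(-5) = (4*9 - 18 + 87 - 2*9 - 42)*(-14) - 10 = (36 - 18 + 87 - 18 - 42)*(-14) - 10 = 45*(-14) - 10 = -630 - 10 = -640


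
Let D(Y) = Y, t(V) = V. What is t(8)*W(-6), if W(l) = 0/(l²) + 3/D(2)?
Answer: 12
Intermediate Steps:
W(l) = 3/2 (W(l) = 0/(l²) + 3/2 = 0/l² + 3*(½) = 0 + 3/2 = 3/2)
t(8)*W(-6) = 8*(3/2) = 12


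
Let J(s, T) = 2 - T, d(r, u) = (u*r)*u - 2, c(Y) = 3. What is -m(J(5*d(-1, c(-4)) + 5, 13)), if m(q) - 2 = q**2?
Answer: -123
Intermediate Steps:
d(r, u) = -2 + r*u**2 (d(r, u) = (r*u)*u - 2 = r*u**2 - 2 = -2 + r*u**2)
m(q) = 2 + q**2
-m(J(5*d(-1, c(-4)) + 5, 13)) = -(2 + (2 - 1*13)**2) = -(2 + (2 - 13)**2) = -(2 + (-11)**2) = -(2 + 121) = -1*123 = -123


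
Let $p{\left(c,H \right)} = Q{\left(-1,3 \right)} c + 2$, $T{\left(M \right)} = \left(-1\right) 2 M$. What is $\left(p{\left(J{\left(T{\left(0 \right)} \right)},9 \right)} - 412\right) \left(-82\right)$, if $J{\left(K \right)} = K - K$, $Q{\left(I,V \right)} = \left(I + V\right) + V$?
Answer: $33620$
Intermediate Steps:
$T{\left(M \right)} = - 2 M$
$Q{\left(I,V \right)} = I + 2 V$
$J{\left(K \right)} = 0$
$p{\left(c,H \right)} = 2 + 5 c$ ($p{\left(c,H \right)} = \left(-1 + 2 \cdot 3\right) c + 2 = \left(-1 + 6\right) c + 2 = 5 c + 2 = 2 + 5 c$)
$\left(p{\left(J{\left(T{\left(0 \right)} \right)},9 \right)} - 412\right) \left(-82\right) = \left(\left(2 + 5 \cdot 0\right) - 412\right) \left(-82\right) = \left(\left(2 + 0\right) - 412\right) \left(-82\right) = \left(2 - 412\right) \left(-82\right) = \left(-410\right) \left(-82\right) = 33620$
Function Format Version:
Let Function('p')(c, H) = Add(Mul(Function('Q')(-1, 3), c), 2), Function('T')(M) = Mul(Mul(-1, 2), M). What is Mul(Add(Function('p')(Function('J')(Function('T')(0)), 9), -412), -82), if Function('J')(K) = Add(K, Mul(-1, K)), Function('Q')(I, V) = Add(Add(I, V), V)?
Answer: 33620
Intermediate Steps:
Function('T')(M) = Mul(-2, M)
Function('Q')(I, V) = Add(I, Mul(2, V))
Function('J')(K) = 0
Function('p')(c, H) = Add(2, Mul(5, c)) (Function('p')(c, H) = Add(Mul(Add(-1, Mul(2, 3)), c), 2) = Add(Mul(Add(-1, 6), c), 2) = Add(Mul(5, c), 2) = Add(2, Mul(5, c)))
Mul(Add(Function('p')(Function('J')(Function('T')(0)), 9), -412), -82) = Mul(Add(Add(2, Mul(5, 0)), -412), -82) = Mul(Add(Add(2, 0), -412), -82) = Mul(Add(2, -412), -82) = Mul(-410, -82) = 33620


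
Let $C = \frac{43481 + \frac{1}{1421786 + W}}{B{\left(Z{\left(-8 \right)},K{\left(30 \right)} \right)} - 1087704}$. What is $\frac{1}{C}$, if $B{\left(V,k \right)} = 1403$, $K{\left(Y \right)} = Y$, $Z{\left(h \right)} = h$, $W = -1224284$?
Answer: $- \frac{214546620102}{8587584463} \approx -24.983$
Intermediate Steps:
$C = - \frac{8587584463}{214546620102}$ ($C = \frac{43481 + \frac{1}{1421786 - 1224284}}{1403 - 1087704} = \frac{43481 + \frac{1}{197502}}{-1086301} = \left(43481 + \frac{1}{197502}\right) \left(- \frac{1}{1086301}\right) = \frac{8587584463}{197502} \left(- \frac{1}{1086301}\right) = - \frac{8587584463}{214546620102} \approx -0.040027$)
$\frac{1}{C} = \frac{1}{- \frac{8587584463}{214546620102}} = - \frac{214546620102}{8587584463}$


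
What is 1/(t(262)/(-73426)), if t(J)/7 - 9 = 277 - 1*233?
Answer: -73426/371 ≈ -197.91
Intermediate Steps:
t(J) = 371 (t(J) = 63 + 7*(277 - 1*233) = 63 + 7*(277 - 233) = 63 + 7*44 = 63 + 308 = 371)
1/(t(262)/(-73426)) = 1/(371/(-73426)) = 1/(371*(-1/73426)) = 1/(-371/73426) = -73426/371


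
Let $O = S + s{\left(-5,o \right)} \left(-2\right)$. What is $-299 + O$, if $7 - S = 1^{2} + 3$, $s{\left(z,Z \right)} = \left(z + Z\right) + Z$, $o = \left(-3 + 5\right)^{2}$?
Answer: $-302$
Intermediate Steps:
$o = 4$ ($o = 2^{2} = 4$)
$s{\left(z,Z \right)} = z + 2 Z$ ($s{\left(z,Z \right)} = \left(Z + z\right) + Z = z + 2 Z$)
$S = 3$ ($S = 7 - \left(1^{2} + 3\right) = 7 - \left(1 + 3\right) = 7 - 4 = 3$)
$O = -3$ ($O = 3 + \left(-5 + 2 \cdot 4\right) \left(-2\right) = 3 + \left(-5 + 8\right) \left(-2\right) = 3 + 3 \left(-2\right) = 3 - 6 = -3$)
$-299 + O = -299 - 3 = -302$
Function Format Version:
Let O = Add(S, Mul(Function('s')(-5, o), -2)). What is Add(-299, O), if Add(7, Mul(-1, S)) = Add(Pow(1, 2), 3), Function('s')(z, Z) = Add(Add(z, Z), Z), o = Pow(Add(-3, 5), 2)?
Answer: -302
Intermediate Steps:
o = 4 (o = Pow(2, 2) = 4)
Function('s')(z, Z) = Add(z, Mul(2, Z)) (Function('s')(z, Z) = Add(Add(Z, z), Z) = Add(z, Mul(2, Z)))
S = 3 (S = Add(7, Mul(-1, Add(Pow(1, 2), 3))) = Add(7, Mul(-1, Add(1, 3))) = Add(7, Mul(-1, 4)) = Add(7, -4) = 3)
O = -3 (O = Add(3, Mul(Add(-5, Mul(2, 4)), -2)) = Add(3, Mul(Add(-5, 8), -2)) = Add(3, Mul(3, -2)) = Add(3, -6) = -3)
Add(-299, O) = Add(-299, -3) = -302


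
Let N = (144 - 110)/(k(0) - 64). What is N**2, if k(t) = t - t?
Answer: 289/1024 ≈ 0.28223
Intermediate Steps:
k(t) = 0
N = -17/32 (N = (144 - 110)/(0 - 64) = 34/(-64) = 34*(-1/64) = -17/32 ≈ -0.53125)
N**2 = (-17/32)**2 = 289/1024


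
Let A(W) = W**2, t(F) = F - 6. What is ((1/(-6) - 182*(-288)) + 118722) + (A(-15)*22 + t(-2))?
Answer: 1056479/6 ≈ 1.7608e+5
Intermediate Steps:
t(F) = -6 + F
((1/(-6) - 182*(-288)) + 118722) + (A(-15)*22 + t(-2)) = ((1/(-6) - 182*(-288)) + 118722) + ((-15)**2*22 + (-6 - 2)) = ((-1/6 + 52416) + 118722) + (225*22 - 8) = (314495/6 + 118722) + (4950 - 8) = 1026827/6 + 4942 = 1056479/6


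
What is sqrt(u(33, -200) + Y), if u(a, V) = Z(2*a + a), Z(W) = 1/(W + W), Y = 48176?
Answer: sqrt(209854678)/66 ≈ 219.49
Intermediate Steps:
Z(W) = 1/(2*W)
u(a, V) = 1/(6*a) (u(a, V) = 1/(2*(2*a + a)) = 1/(2*((3*a))) = (1/(3*a))/2 = 1/(6*a))
sqrt(u(33, -200) + Y) = sqrt((1/6)/33 + 48176) = sqrt((1/6)*(1/33) + 48176) = sqrt(1/198 + 48176) = sqrt(9538849/198) = sqrt(209854678)/66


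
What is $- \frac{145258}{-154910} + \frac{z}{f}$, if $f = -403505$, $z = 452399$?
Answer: $- \frac{229375996}{1250139191} \approx -0.18348$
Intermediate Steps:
$- \frac{145258}{-154910} + \frac{z}{f} = - \frac{145258}{-154910} + \frac{452399}{-403505} = \left(-145258\right) \left(- \frac{1}{154910}\right) + 452399 \left(- \frac{1}{403505}\right) = \frac{72629}{77455} - \frac{452399}{403505} = - \frac{229375996}{1250139191}$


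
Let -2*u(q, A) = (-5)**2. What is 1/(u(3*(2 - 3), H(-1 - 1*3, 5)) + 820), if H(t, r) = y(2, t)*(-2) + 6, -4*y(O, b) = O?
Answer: 2/1615 ≈ 0.0012384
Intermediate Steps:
y(O, b) = -O/4
H(t, r) = 7 (H(t, r) = -1/4*2*(-2) + 6 = -1/2*(-2) + 6 = 1 + 6 = 7)
u(q, A) = -25/2 (u(q, A) = -1/2*(-5)**2 = -1/2*25 = -25/2)
1/(u(3*(2 - 3), H(-1 - 1*3, 5)) + 820) = 1/(-25/2 + 820) = 1/(1615/2) = 2/1615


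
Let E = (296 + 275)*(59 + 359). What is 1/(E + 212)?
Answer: 1/238890 ≈ 4.1860e-6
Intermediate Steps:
E = 238678 (E = 571*418 = 238678)
1/(E + 212) = 1/(238678 + 212) = 1/238890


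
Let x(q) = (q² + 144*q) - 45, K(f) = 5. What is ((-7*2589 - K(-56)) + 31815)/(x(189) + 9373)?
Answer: 13687/72265 ≈ 0.18940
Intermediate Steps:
x(q) = -45 + q² + 144*q
((-7*2589 - K(-56)) + 31815)/(x(189) + 9373) = ((-7*2589 - 1*5) + 31815)/((-45 + 189² + 144*189) + 9373) = ((-18123 - 5) + 31815)/((-45 + 35721 + 27216) + 9373) = (-18128 + 31815)/(62892 + 9373) = 13687/72265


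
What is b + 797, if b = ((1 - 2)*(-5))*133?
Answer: 1462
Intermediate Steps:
b = 665 (b = -1*(-5)*133 = 5*133 = 665)
b + 797 = 665 + 797 = 1462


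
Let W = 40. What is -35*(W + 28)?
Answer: -2380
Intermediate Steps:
-35*(W + 28) = -35*(40 + 28) = -35*68 = -2380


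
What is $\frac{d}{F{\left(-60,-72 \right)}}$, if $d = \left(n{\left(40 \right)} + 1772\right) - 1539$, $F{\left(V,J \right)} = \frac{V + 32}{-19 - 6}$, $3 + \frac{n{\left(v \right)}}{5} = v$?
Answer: $\frac{5225}{14} \approx 373.21$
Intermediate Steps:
$n{\left(v \right)} = -15 + 5 v$
$F{\left(V,J \right)} = - \frac{32}{25} - \frac{V}{25}$ ($F{\left(V,J \right)} = \frac{32 + V}{-25} = \left(32 + V\right) \left(- \frac{1}{25}\right) = - \frac{32}{25} - \frac{V}{25}$)
$d = 418$ ($d = \left(\left(-15 + 5 \cdot 40\right) + 1772\right) - 1539 = \left(\left(-15 + 200\right) + 1772\right) - 1539 = \left(185 + 1772\right) - 1539 = 1957 - 1539 = 418$)
$\frac{d}{F{\left(-60,-72 \right)}} = \frac{418}{- \frac{32}{25} - - \frac{12}{5}} = \frac{418}{- \frac{32}{25} + \frac{12}{5}} = \frac{418}{\frac{28}{25}} = 418 \cdot \frac{25}{28} = \frac{5225}{14}$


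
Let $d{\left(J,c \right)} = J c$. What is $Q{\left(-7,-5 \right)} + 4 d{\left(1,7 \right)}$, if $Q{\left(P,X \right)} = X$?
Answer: $23$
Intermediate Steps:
$Q{\left(-7,-5 \right)} + 4 d{\left(1,7 \right)} = -5 + 4 \cdot 1 \cdot 7 = -5 + 4 \cdot 7 = -5 + 28 = 23$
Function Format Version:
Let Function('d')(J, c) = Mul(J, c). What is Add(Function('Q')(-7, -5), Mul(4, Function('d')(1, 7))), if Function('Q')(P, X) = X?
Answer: 23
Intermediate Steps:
Add(Function('Q')(-7, -5), Mul(4, Function('d')(1, 7))) = Add(-5, Mul(4, Mul(1, 7))) = Add(-5, Mul(4, 7)) = Add(-5, 28) = 23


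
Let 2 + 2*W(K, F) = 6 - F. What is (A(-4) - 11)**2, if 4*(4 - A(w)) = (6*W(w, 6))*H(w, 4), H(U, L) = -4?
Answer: 169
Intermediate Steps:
W(K, F) = 2 - F/2 (W(K, F) = -1 + (6 - F)/2 = -1 + (3 - F/2) = 2 - F/2)
A(w) = -2 (A(w) = 4 - 6*(2 - 1/2*6)*(-4)/4 = 4 - 6*(2 - 3)*(-4)/4 = 4 - 6*(-1)*(-4)/4 = 4 - (-3)*(-4)/2 = 4 - 1/4*24 = 4 - 6 = -2)
(A(-4) - 11)**2 = (-2 - 11)**2 = (-13)**2 = 169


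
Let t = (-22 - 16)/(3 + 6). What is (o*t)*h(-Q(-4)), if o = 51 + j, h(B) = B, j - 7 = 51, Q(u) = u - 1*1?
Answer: -20710/9 ≈ -2301.1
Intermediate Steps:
Q(u) = -1 + u (Q(u) = u - 1 = -1 + u)
j = 58 (j = 7 + 51 = 58)
t = -38/9 ≈ -4.2222
o = 109 (o = 51 + 58 = 109)
(o*t)*h(-Q(-4)) = (109*(-38/9))*(-(-1 - 4)) = -(-4142)*(-5)/9 = -4142/9*5 = -20710/9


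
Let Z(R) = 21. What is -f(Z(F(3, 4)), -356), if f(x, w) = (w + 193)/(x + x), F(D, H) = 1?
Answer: 163/42 ≈ 3.8810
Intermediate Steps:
f(x, w) = (193 + w)/(2*x) (f(x, w) = (193 + w)/((2*x)) = (193 + w)*(1/(2*x)) = (193 + w)/(2*x))
-f(Z(F(3, 4)), -356) = -(193 - 356)/(2*21) = -(-163)/(2*21) = -1*(-163/42) = 163/42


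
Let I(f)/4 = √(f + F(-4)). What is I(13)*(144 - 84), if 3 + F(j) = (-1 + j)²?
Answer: 240*√35 ≈ 1419.9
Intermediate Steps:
F(j) = -3 + (-1 + j)²
I(f) = 4*√(22 + f) (I(f) = 4*√(f + (-3 + (-1 - 4)²)) = 4*√(f + (-3 + (-5)²)) = 4*√(f + (-3 + 25)) = 4*√(f + 22) = 4*√(22 + f))
I(13)*(144 - 84) = (4*√(22 + 13))*(144 - 84) = (4*√35)*60 = 240*√35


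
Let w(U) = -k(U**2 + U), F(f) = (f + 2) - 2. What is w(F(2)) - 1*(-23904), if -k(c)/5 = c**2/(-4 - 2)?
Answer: 23874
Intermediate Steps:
k(c) = 5*c**2/6 (k(c) = -5*c**2/(-4 - 2) = -5*c**2/(-6) = -(-5)*c**2/6 = 5*c**2/6)
F(f) = f (F(f) = (2 + f) - 2 = f)
w(U) = -5*(U + U**2)**2/6 (w(U) = -5*(U**2 + U)**2/6 = -5*(U + U**2)**2/6)
w(F(2)) - 1*(-23904) = -5/6*2**2*(1 + 2)**2 - 1*(-23904) = -5/6*4*3**2 + 23904 = -5/6*4*9 + 23904 = -30 + 23904 = 23874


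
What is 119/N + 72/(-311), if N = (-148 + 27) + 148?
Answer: 35065/8397 ≈ 4.1759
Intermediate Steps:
N = 27 (N = -121 + 148 = 27)
119/N + 72/(-311) = 119/27 + 72/(-311) = 119*(1/27) + 72*(-1/311) = 119/27 - 72/311 = 35065/8397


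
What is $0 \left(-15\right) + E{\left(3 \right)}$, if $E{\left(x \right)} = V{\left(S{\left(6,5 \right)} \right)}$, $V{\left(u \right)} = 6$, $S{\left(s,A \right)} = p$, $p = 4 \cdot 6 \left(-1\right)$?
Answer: $6$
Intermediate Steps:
$p = -24$ ($p = 24 \left(-1\right) = -24$)
$S{\left(s,A \right)} = -24$
$E{\left(x \right)} = 6$
$0 \left(-15\right) + E{\left(3 \right)} = 0 \left(-15\right) + 6 = 0 + 6 = 6$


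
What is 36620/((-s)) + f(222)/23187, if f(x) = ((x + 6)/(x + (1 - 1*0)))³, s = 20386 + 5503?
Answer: -3138644181773684/2218978896686927 ≈ -1.4145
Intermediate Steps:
s = 25889
f(x) = (6 + x)³/(1 + x)³ (f(x) = ((6 + x)/(x + (1 + 0)))³ = ((6 + x)/(x + 1))³ = ((6 + x)/(1 + x))³ = (6 + x)³/(1 + x)³)
36620/((-s)) + f(222)/23187 = 36620/((-1*25889)) + ((6 + 222)³/(1 + 222)³)/23187 = 36620/(-25889) + (228³/223³)*(1/23187) = 36620*(-1/25889) + ((1/11089567)*11852352)*(1/23187) = -36620/25889 + (11852352/11089567)*(1/23187) = -36620/25889 + 3950784/85711263343 = -3138644181773684/2218978896686927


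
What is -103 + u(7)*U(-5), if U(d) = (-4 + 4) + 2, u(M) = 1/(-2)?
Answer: -104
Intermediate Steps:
u(M) = -½
U(d) = 2 (U(d) = 0 + 2 = 2)
-103 + u(7)*U(-5) = -103 - ½*2 = -103 - 1 = -104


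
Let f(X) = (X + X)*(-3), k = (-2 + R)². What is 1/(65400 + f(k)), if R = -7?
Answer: 1/64914 ≈ 1.5405e-5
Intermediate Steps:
k = 81 (k = (-2 - 7)² = (-9)² = 81)
f(X) = -6*X (f(X) = (2*X)*(-3) = -6*X)
1/(65400 + f(k)) = 1/(65400 - 6*81) = 1/(65400 - 486) = 1/64914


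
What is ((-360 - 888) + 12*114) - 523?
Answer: -403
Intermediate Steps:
((-360 - 888) + 12*114) - 523 = (-1248 + 1368) - 523 = 120 - 523 = -403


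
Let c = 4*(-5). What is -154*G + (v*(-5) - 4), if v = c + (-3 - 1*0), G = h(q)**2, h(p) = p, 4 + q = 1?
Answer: -1275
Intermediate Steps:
q = -3 (q = -4 + 1 = -3)
c = -20
G = 9 (G = (-3)**2 = 9)
v = -23 (v = -20 + (-3 - 1*0) = -20 + (-3 + 0) = -20 - 3 = -23)
-154*G + (v*(-5) - 4) = -154*9 + (-23*(-5) - 4) = -1386 + (115 - 4) = -1386 + 111 = -1275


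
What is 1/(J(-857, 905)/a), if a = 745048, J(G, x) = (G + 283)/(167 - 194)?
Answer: 10058148/287 ≈ 35046.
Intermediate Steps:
J(G, x) = -283/27 - G/27 (J(G, x) = (283 + G)/(-27) = (283 + G)*(-1/27) = -283/27 - G/27)
1/(J(-857, 905)/a) = 1/((-283/27 - 1/27*(-857))/745048) = 1/((-283/27 + 857/27)*(1/745048)) = 1/((574/27)*(1/745048)) = 1/(287/10058148) = 10058148/287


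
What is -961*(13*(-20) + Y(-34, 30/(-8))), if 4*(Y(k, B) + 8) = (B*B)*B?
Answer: 69175663/256 ≈ 2.7022e+5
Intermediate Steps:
Y(k, B) = -8 + B³/4 (Y(k, B) = -8 + ((B*B)*B)/4 = -8 + (B²*B)/4 = -8 + B³/4)
-961*(13*(-20) + Y(-34, 30/(-8))) = -961*(13*(-20) + (-8 + (30/(-8))³/4)) = -961*(-260 + (-8 + (30*(-⅛))³/4)) = -961*(-260 + (-8 + (-15/4)³/4)) = -961*(-260 + (-8 + (¼)*(-3375/64))) = -961*(-260 + (-8 - 3375/256)) = -961*(-260 - 5423/256) = -961*(-71983/256) = 69175663/256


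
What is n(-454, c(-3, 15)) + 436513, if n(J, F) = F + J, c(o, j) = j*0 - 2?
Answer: 436057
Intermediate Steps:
c(o, j) = -2 (c(o, j) = 0 - 2 = -2)
n(-454, c(-3, 15)) + 436513 = (-2 - 454) + 436513 = -456 + 436513 = 436057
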